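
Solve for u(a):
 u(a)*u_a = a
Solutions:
 u(a) = -sqrt(C1 + a^2)
 u(a) = sqrt(C1 + a^2)


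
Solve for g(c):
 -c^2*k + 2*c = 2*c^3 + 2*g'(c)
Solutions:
 g(c) = C1 - c^4/4 - c^3*k/6 + c^2/2


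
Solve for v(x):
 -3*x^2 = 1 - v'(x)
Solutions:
 v(x) = C1 + x^3 + x


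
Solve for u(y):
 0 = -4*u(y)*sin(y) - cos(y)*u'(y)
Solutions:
 u(y) = C1*cos(y)^4


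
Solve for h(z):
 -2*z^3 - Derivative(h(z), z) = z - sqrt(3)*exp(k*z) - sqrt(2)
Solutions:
 h(z) = C1 - z^4/2 - z^2/2 + sqrt(2)*z + sqrt(3)*exp(k*z)/k


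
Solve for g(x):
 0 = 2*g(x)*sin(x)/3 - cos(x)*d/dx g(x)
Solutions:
 g(x) = C1/cos(x)^(2/3)


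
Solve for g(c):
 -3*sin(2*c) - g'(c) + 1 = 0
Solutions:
 g(c) = C1 + c + 3*cos(2*c)/2


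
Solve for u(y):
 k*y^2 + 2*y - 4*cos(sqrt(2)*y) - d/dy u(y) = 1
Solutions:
 u(y) = C1 + k*y^3/3 + y^2 - y - 2*sqrt(2)*sin(sqrt(2)*y)


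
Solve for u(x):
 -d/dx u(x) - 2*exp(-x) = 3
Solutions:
 u(x) = C1 - 3*x + 2*exp(-x)


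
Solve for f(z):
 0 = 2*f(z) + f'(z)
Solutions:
 f(z) = C1*exp(-2*z)


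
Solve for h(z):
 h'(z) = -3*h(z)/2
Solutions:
 h(z) = C1*exp(-3*z/2)


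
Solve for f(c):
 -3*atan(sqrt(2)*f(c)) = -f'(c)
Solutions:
 Integral(1/atan(sqrt(2)*_y), (_y, f(c))) = C1 + 3*c


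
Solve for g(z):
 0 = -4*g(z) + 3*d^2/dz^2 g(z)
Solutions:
 g(z) = C1*exp(-2*sqrt(3)*z/3) + C2*exp(2*sqrt(3)*z/3)


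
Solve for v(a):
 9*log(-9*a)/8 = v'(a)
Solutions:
 v(a) = C1 + 9*a*log(-a)/8 + 9*a*(-1 + 2*log(3))/8


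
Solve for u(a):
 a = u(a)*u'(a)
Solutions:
 u(a) = -sqrt(C1 + a^2)
 u(a) = sqrt(C1 + a^2)


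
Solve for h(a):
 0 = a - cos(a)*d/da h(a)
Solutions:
 h(a) = C1 + Integral(a/cos(a), a)


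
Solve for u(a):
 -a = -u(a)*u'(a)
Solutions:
 u(a) = -sqrt(C1 + a^2)
 u(a) = sqrt(C1 + a^2)


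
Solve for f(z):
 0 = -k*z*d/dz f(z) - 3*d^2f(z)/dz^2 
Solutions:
 f(z) = Piecewise((-sqrt(6)*sqrt(pi)*C1*erf(sqrt(6)*sqrt(k)*z/6)/(2*sqrt(k)) - C2, (k > 0) | (k < 0)), (-C1*z - C2, True))


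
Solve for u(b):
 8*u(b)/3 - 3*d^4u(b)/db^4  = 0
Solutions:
 u(b) = C1*exp(-2^(3/4)*sqrt(3)*b/3) + C2*exp(2^(3/4)*sqrt(3)*b/3) + C3*sin(2^(3/4)*sqrt(3)*b/3) + C4*cos(2^(3/4)*sqrt(3)*b/3)


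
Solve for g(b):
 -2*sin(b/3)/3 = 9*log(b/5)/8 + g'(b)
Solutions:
 g(b) = C1 - 9*b*log(b)/8 + 9*b/8 + 9*b*log(5)/8 + 2*cos(b/3)


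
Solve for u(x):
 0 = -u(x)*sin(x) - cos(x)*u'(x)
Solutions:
 u(x) = C1*cos(x)


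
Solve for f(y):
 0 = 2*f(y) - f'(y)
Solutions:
 f(y) = C1*exp(2*y)


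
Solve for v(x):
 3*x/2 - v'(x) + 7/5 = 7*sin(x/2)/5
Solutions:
 v(x) = C1 + 3*x^2/4 + 7*x/5 + 14*cos(x/2)/5


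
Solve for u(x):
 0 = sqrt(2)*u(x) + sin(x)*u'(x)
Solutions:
 u(x) = C1*(cos(x) + 1)^(sqrt(2)/2)/(cos(x) - 1)^(sqrt(2)/2)


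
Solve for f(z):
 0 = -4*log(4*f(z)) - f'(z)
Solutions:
 Integral(1/(log(_y) + 2*log(2)), (_y, f(z)))/4 = C1 - z


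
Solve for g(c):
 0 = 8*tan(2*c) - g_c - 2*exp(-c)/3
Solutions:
 g(c) = C1 + 2*log(tan(2*c)^2 + 1) + 2*exp(-c)/3


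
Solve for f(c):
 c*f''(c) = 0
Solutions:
 f(c) = C1 + C2*c


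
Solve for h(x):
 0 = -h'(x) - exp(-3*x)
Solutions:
 h(x) = C1 + exp(-3*x)/3


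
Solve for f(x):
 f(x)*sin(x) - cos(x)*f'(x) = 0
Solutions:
 f(x) = C1/cos(x)


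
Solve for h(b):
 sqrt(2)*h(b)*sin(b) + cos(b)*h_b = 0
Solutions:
 h(b) = C1*cos(b)^(sqrt(2))


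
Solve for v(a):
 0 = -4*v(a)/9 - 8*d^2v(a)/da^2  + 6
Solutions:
 v(a) = C1*sin(sqrt(2)*a/6) + C2*cos(sqrt(2)*a/6) + 27/2


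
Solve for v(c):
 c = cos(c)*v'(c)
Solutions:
 v(c) = C1 + Integral(c/cos(c), c)


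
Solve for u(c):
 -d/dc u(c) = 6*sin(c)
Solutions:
 u(c) = C1 + 6*cos(c)


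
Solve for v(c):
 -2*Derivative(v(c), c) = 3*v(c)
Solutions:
 v(c) = C1*exp(-3*c/2)


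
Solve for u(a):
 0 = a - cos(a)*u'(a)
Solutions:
 u(a) = C1 + Integral(a/cos(a), a)


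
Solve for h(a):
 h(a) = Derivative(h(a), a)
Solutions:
 h(a) = C1*exp(a)


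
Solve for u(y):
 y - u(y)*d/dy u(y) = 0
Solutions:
 u(y) = -sqrt(C1 + y^2)
 u(y) = sqrt(C1 + y^2)


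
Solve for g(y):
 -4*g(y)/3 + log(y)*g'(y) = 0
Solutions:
 g(y) = C1*exp(4*li(y)/3)


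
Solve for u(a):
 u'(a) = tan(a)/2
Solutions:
 u(a) = C1 - log(cos(a))/2


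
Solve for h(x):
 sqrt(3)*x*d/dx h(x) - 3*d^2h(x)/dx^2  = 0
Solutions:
 h(x) = C1 + C2*erfi(sqrt(2)*3^(3/4)*x/6)


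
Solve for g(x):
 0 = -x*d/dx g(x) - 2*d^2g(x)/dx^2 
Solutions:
 g(x) = C1 + C2*erf(x/2)


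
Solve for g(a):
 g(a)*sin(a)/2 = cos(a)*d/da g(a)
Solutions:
 g(a) = C1/sqrt(cos(a))


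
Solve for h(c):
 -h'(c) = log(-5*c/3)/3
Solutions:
 h(c) = C1 - c*log(-c)/3 + c*(-log(5) + 1 + log(3))/3


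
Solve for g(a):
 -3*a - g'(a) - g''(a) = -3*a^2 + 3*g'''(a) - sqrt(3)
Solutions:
 g(a) = C1 + a^3 - 9*a^2/2 - 9*a + sqrt(3)*a + (C2*sin(sqrt(11)*a/6) + C3*cos(sqrt(11)*a/6))*exp(-a/6)


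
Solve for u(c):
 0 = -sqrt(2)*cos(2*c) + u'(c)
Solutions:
 u(c) = C1 + sqrt(2)*sin(2*c)/2


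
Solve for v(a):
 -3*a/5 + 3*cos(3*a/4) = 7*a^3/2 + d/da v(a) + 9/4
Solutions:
 v(a) = C1 - 7*a^4/8 - 3*a^2/10 - 9*a/4 + 4*sin(3*a/4)


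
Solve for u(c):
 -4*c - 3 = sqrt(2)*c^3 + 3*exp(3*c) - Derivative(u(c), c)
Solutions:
 u(c) = C1 + sqrt(2)*c^4/4 + 2*c^2 + 3*c + exp(3*c)


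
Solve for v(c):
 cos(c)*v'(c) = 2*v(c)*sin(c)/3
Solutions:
 v(c) = C1/cos(c)^(2/3)


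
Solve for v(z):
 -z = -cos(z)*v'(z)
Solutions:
 v(z) = C1 + Integral(z/cos(z), z)


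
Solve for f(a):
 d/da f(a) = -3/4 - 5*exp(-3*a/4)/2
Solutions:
 f(a) = C1 - 3*a/4 + 10*exp(-3*a/4)/3


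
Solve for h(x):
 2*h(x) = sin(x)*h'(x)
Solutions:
 h(x) = C1*(cos(x) - 1)/(cos(x) + 1)


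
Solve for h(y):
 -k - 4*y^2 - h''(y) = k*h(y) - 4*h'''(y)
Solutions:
 h(y) = C1*exp(y*(-(-216*k + sqrt((216*k + 1)^2 - 1) - 1)^(1/3) + 1 - 1/(-216*k + sqrt((216*k + 1)^2 - 1) - 1)^(1/3))/12) + C2*exp(y*((-216*k + sqrt((216*k + 1)^2 - 1) - 1)^(1/3) - sqrt(3)*I*(-216*k + sqrt((216*k + 1)^2 - 1) - 1)^(1/3) + 2 - 4/((-1 + sqrt(3)*I)*(-216*k + sqrt((216*k + 1)^2 - 1) - 1)^(1/3)))/24) + C3*exp(y*((-216*k + sqrt((216*k + 1)^2 - 1) - 1)^(1/3) + sqrt(3)*I*(-216*k + sqrt((216*k + 1)^2 - 1) - 1)^(1/3) + 2 + 4/((1 + sqrt(3)*I)*(-216*k + sqrt((216*k + 1)^2 - 1) - 1)^(1/3)))/24) - 1 - 4*y^2/k + 8/k^2


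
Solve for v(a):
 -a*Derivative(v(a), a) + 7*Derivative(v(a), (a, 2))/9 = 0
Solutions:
 v(a) = C1 + C2*erfi(3*sqrt(14)*a/14)


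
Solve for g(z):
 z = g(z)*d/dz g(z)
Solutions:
 g(z) = -sqrt(C1 + z^2)
 g(z) = sqrt(C1 + z^2)


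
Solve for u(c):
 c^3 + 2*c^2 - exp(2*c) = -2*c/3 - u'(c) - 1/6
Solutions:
 u(c) = C1 - c^4/4 - 2*c^3/3 - c^2/3 - c/6 + exp(2*c)/2


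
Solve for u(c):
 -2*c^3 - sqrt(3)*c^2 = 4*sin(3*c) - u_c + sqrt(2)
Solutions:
 u(c) = C1 + c^4/2 + sqrt(3)*c^3/3 + sqrt(2)*c - 4*cos(3*c)/3


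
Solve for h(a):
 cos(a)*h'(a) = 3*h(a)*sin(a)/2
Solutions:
 h(a) = C1/cos(a)^(3/2)


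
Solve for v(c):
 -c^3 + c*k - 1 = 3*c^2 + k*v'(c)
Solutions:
 v(c) = C1 - c^4/(4*k) - c^3/k + c^2/2 - c/k


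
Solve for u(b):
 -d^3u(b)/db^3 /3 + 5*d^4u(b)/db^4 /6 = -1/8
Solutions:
 u(b) = C1 + C2*b + C3*b^2 + C4*exp(2*b/5) + b^3/16


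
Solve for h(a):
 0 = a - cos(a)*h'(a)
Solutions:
 h(a) = C1 + Integral(a/cos(a), a)


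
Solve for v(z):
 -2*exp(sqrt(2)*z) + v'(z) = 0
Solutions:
 v(z) = C1 + sqrt(2)*exp(sqrt(2)*z)


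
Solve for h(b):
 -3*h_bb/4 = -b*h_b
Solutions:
 h(b) = C1 + C2*erfi(sqrt(6)*b/3)


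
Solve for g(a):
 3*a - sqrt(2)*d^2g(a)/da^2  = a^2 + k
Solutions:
 g(a) = C1 + C2*a - sqrt(2)*a^4/24 + sqrt(2)*a^3/4 - sqrt(2)*a^2*k/4


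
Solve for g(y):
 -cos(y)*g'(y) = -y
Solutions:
 g(y) = C1 + Integral(y/cos(y), y)


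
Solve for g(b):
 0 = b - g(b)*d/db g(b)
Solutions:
 g(b) = -sqrt(C1 + b^2)
 g(b) = sqrt(C1 + b^2)


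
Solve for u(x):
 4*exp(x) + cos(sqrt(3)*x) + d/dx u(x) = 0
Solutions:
 u(x) = C1 - 4*exp(x) - sqrt(3)*sin(sqrt(3)*x)/3


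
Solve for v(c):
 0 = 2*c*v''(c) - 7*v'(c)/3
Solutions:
 v(c) = C1 + C2*c^(13/6)


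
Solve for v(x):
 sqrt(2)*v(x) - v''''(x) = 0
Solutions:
 v(x) = C1*exp(-2^(1/8)*x) + C2*exp(2^(1/8)*x) + C3*sin(2^(1/8)*x) + C4*cos(2^(1/8)*x)


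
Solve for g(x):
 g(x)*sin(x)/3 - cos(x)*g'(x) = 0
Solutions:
 g(x) = C1/cos(x)^(1/3)


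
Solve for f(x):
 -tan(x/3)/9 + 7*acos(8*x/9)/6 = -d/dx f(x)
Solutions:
 f(x) = C1 - 7*x*acos(8*x/9)/6 + 7*sqrt(81 - 64*x^2)/48 - log(cos(x/3))/3


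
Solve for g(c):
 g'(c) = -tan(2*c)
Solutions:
 g(c) = C1 + log(cos(2*c))/2


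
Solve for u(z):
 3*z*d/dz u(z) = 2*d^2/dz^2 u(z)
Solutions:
 u(z) = C1 + C2*erfi(sqrt(3)*z/2)


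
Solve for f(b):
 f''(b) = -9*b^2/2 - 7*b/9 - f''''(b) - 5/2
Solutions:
 f(b) = C1 + C2*b + C3*sin(b) + C4*cos(b) - 3*b^4/8 - 7*b^3/54 + 13*b^2/4


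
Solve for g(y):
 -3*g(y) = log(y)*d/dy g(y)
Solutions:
 g(y) = C1*exp(-3*li(y))


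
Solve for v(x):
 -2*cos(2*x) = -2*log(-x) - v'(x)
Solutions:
 v(x) = C1 - 2*x*log(-x) + 2*x + sin(2*x)


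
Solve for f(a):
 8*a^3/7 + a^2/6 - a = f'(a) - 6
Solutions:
 f(a) = C1 + 2*a^4/7 + a^3/18 - a^2/2 + 6*a


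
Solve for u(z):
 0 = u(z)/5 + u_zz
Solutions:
 u(z) = C1*sin(sqrt(5)*z/5) + C2*cos(sqrt(5)*z/5)


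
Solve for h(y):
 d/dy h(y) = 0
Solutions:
 h(y) = C1


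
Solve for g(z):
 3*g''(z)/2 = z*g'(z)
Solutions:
 g(z) = C1 + C2*erfi(sqrt(3)*z/3)


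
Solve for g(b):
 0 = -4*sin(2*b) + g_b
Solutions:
 g(b) = C1 - 2*cos(2*b)


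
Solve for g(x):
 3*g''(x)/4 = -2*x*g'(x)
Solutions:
 g(x) = C1 + C2*erf(2*sqrt(3)*x/3)


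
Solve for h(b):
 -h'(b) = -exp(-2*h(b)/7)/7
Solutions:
 h(b) = 7*log(-sqrt(C1 + b)) - 7*log(7) + 7*log(2)/2
 h(b) = 7*log(C1 + b)/2 - 7*log(7) + 7*log(2)/2


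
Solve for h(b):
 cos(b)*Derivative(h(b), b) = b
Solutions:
 h(b) = C1 + Integral(b/cos(b), b)


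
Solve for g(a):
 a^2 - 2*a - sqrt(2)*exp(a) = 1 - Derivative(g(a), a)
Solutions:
 g(a) = C1 - a^3/3 + a^2 + a + sqrt(2)*exp(a)


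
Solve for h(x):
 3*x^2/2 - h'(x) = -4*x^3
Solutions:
 h(x) = C1 + x^4 + x^3/2


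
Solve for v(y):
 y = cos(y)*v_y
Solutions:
 v(y) = C1 + Integral(y/cos(y), y)


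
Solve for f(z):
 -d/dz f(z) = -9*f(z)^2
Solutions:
 f(z) = -1/(C1 + 9*z)


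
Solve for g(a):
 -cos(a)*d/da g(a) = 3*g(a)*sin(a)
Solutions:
 g(a) = C1*cos(a)^3


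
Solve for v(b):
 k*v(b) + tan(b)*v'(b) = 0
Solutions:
 v(b) = C1*exp(-k*log(sin(b)))


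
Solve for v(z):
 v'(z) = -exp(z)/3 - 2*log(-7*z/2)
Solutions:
 v(z) = C1 - 2*z*log(-z) + 2*z*(-log(7) + log(2) + 1) - exp(z)/3


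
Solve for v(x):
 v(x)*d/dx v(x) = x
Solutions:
 v(x) = -sqrt(C1 + x^2)
 v(x) = sqrt(C1 + x^2)


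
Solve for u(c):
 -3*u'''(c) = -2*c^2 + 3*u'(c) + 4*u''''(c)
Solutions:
 u(c) = C1 + C2*exp(c*(-2 + (4*sqrt(39) + 25)^(-1/3) + (4*sqrt(39) + 25)^(1/3))/8)*sin(sqrt(3)*c*(-(4*sqrt(39) + 25)^(1/3) + (4*sqrt(39) + 25)^(-1/3))/8) + C3*exp(c*(-2 + (4*sqrt(39) + 25)^(-1/3) + (4*sqrt(39) + 25)^(1/3))/8)*cos(sqrt(3)*c*(-(4*sqrt(39) + 25)^(1/3) + (4*sqrt(39) + 25)^(-1/3))/8) + C4*exp(-c*((4*sqrt(39) + 25)^(-1/3) + 1 + (4*sqrt(39) + 25)^(1/3))/4) + 2*c^3/9 - 4*c/3


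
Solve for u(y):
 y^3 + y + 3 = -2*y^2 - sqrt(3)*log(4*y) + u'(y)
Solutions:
 u(y) = C1 + y^4/4 + 2*y^3/3 + y^2/2 + sqrt(3)*y*log(y) - sqrt(3)*y + 2*sqrt(3)*y*log(2) + 3*y


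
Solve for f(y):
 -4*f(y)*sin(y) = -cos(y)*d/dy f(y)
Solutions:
 f(y) = C1/cos(y)^4


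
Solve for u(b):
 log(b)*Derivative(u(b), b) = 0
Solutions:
 u(b) = C1


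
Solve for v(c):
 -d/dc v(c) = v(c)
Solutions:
 v(c) = C1*exp(-c)


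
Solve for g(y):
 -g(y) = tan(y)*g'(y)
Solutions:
 g(y) = C1/sin(y)


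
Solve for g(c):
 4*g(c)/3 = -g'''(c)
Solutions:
 g(c) = C3*exp(-6^(2/3)*c/3) + (C1*sin(2^(2/3)*3^(1/6)*c/2) + C2*cos(2^(2/3)*3^(1/6)*c/2))*exp(6^(2/3)*c/6)


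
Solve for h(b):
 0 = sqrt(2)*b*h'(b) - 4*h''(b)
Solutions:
 h(b) = C1 + C2*erfi(2^(3/4)*b/4)


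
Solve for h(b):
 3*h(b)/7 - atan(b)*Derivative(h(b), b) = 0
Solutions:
 h(b) = C1*exp(3*Integral(1/atan(b), b)/7)


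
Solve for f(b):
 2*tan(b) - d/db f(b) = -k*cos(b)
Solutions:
 f(b) = C1 + k*sin(b) - 2*log(cos(b))


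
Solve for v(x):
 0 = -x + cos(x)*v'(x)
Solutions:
 v(x) = C1 + Integral(x/cos(x), x)


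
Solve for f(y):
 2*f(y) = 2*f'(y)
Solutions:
 f(y) = C1*exp(y)


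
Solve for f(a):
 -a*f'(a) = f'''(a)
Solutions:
 f(a) = C1 + Integral(C2*airyai(-a) + C3*airybi(-a), a)


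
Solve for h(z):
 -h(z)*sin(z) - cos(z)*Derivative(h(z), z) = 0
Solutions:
 h(z) = C1*cos(z)


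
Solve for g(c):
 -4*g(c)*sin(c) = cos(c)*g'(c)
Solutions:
 g(c) = C1*cos(c)^4


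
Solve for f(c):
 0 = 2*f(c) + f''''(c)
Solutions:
 f(c) = (C1*sin(2^(3/4)*c/2) + C2*cos(2^(3/4)*c/2))*exp(-2^(3/4)*c/2) + (C3*sin(2^(3/4)*c/2) + C4*cos(2^(3/4)*c/2))*exp(2^(3/4)*c/2)


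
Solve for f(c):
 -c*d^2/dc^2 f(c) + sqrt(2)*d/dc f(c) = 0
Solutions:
 f(c) = C1 + C2*c^(1 + sqrt(2))


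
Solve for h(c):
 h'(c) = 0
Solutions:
 h(c) = C1


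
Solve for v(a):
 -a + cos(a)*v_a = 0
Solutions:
 v(a) = C1 + Integral(a/cos(a), a)


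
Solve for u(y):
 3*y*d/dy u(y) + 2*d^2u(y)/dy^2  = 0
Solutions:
 u(y) = C1 + C2*erf(sqrt(3)*y/2)


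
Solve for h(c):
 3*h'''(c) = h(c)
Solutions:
 h(c) = C3*exp(3^(2/3)*c/3) + (C1*sin(3^(1/6)*c/2) + C2*cos(3^(1/6)*c/2))*exp(-3^(2/3)*c/6)


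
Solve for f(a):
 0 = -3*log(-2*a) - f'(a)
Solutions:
 f(a) = C1 - 3*a*log(-a) + 3*a*(1 - log(2))


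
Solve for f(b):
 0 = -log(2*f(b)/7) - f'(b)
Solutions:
 Integral(1/(log(_y) - log(7) + log(2)), (_y, f(b))) = C1 - b


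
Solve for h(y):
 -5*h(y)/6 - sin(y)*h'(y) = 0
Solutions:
 h(y) = C1*(cos(y) + 1)^(5/12)/(cos(y) - 1)^(5/12)


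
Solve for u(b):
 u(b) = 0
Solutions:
 u(b) = 0


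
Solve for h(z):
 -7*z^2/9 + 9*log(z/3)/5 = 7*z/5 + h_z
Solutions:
 h(z) = C1 - 7*z^3/27 - 7*z^2/10 + 9*z*log(z)/5 - 9*z*log(3)/5 - 9*z/5


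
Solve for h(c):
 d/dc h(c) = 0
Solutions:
 h(c) = C1


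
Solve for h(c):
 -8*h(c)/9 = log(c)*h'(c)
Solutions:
 h(c) = C1*exp(-8*li(c)/9)


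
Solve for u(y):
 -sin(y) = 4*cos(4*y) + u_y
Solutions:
 u(y) = C1 - sin(4*y) + cos(y)


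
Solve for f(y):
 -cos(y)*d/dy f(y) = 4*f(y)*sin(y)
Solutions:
 f(y) = C1*cos(y)^4


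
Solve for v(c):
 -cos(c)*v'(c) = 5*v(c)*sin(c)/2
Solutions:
 v(c) = C1*cos(c)^(5/2)


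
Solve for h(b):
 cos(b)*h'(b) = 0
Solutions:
 h(b) = C1


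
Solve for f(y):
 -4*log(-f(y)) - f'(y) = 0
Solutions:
 -li(-f(y)) = C1 - 4*y


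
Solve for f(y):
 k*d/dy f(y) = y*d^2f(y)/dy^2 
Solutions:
 f(y) = C1 + y^(re(k) + 1)*(C2*sin(log(y)*Abs(im(k))) + C3*cos(log(y)*im(k)))


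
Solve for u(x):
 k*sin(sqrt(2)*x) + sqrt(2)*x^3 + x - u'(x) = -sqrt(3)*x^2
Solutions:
 u(x) = C1 - sqrt(2)*k*cos(sqrt(2)*x)/2 + sqrt(2)*x^4/4 + sqrt(3)*x^3/3 + x^2/2


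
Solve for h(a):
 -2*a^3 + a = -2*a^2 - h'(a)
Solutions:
 h(a) = C1 + a^4/2 - 2*a^3/3 - a^2/2


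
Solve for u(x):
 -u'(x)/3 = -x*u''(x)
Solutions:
 u(x) = C1 + C2*x^(4/3)


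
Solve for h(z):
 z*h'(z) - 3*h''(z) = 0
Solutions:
 h(z) = C1 + C2*erfi(sqrt(6)*z/6)


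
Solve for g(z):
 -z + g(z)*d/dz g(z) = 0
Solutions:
 g(z) = -sqrt(C1 + z^2)
 g(z) = sqrt(C1 + z^2)


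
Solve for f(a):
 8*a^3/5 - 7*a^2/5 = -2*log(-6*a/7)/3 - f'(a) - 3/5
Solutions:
 f(a) = C1 - 2*a^4/5 + 7*a^3/15 - 2*a*log(-a)/3 + a*(-10*log(6) + 1 + 10*log(7))/15


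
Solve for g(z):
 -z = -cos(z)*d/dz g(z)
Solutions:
 g(z) = C1 + Integral(z/cos(z), z)


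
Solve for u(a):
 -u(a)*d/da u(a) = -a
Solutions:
 u(a) = -sqrt(C1 + a^2)
 u(a) = sqrt(C1 + a^2)


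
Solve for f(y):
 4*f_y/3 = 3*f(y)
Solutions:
 f(y) = C1*exp(9*y/4)


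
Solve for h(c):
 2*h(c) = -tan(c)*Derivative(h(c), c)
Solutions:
 h(c) = C1/sin(c)^2


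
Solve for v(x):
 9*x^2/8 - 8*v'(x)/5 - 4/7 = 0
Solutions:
 v(x) = C1 + 15*x^3/64 - 5*x/14


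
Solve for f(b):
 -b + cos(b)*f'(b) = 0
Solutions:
 f(b) = C1 + Integral(b/cos(b), b)


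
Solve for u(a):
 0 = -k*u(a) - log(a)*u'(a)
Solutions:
 u(a) = C1*exp(-k*li(a))


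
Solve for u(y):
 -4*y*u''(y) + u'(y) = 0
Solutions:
 u(y) = C1 + C2*y^(5/4)


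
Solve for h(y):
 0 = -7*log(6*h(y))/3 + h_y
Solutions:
 -3*Integral(1/(log(_y) + log(6)), (_y, h(y)))/7 = C1 - y


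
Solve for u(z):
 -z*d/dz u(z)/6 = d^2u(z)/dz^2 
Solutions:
 u(z) = C1 + C2*erf(sqrt(3)*z/6)


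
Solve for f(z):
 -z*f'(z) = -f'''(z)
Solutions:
 f(z) = C1 + Integral(C2*airyai(z) + C3*airybi(z), z)


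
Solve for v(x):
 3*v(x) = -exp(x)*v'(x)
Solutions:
 v(x) = C1*exp(3*exp(-x))


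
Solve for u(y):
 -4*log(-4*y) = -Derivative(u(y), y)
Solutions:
 u(y) = C1 + 4*y*log(-y) + 4*y*(-1 + 2*log(2))


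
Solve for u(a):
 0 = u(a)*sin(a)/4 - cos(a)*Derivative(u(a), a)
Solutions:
 u(a) = C1/cos(a)^(1/4)


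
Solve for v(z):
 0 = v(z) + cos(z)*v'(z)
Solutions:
 v(z) = C1*sqrt(sin(z) - 1)/sqrt(sin(z) + 1)


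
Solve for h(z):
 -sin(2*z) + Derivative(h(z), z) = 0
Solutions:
 h(z) = C1 - cos(2*z)/2


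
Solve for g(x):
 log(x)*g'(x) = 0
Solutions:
 g(x) = C1


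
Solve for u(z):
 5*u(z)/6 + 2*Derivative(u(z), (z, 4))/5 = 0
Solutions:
 u(z) = (C1*sin(3^(3/4)*sqrt(5)*z/6) + C2*cos(3^(3/4)*sqrt(5)*z/6))*exp(-3^(3/4)*sqrt(5)*z/6) + (C3*sin(3^(3/4)*sqrt(5)*z/6) + C4*cos(3^(3/4)*sqrt(5)*z/6))*exp(3^(3/4)*sqrt(5)*z/6)


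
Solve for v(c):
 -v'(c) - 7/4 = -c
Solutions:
 v(c) = C1 + c^2/2 - 7*c/4


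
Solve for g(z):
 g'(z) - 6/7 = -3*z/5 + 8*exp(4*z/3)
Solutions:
 g(z) = C1 - 3*z^2/10 + 6*z/7 + 6*exp(4*z/3)


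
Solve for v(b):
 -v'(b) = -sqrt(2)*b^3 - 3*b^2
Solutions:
 v(b) = C1 + sqrt(2)*b^4/4 + b^3


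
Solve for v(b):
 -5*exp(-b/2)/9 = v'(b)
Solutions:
 v(b) = C1 + 10*exp(-b/2)/9


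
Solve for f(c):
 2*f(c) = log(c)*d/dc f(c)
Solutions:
 f(c) = C1*exp(2*li(c))


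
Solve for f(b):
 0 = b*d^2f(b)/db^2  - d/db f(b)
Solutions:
 f(b) = C1 + C2*b^2


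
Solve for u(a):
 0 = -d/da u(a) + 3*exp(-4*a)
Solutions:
 u(a) = C1 - 3*exp(-4*a)/4


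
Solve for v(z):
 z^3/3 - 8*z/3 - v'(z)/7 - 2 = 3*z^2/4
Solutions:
 v(z) = C1 + 7*z^4/12 - 7*z^3/4 - 28*z^2/3 - 14*z


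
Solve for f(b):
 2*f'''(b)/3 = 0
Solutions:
 f(b) = C1 + C2*b + C3*b^2


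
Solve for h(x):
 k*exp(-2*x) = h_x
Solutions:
 h(x) = C1 - k*exp(-2*x)/2


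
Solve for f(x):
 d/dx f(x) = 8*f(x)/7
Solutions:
 f(x) = C1*exp(8*x/7)


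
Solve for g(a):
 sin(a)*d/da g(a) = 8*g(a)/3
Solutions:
 g(a) = C1*(cos(a) - 1)^(4/3)/(cos(a) + 1)^(4/3)


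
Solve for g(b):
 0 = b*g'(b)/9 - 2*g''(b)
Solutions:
 g(b) = C1 + C2*erfi(b/6)


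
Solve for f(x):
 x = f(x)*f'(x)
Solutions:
 f(x) = -sqrt(C1 + x^2)
 f(x) = sqrt(C1 + x^2)


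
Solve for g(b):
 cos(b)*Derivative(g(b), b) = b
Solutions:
 g(b) = C1 + Integral(b/cos(b), b)


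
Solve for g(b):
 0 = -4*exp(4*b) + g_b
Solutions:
 g(b) = C1 + exp(4*b)


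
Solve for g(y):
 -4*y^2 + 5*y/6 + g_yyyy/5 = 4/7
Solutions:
 g(y) = C1 + C2*y + C3*y^2 + C4*y^3 + y^6/18 - 5*y^5/144 + 5*y^4/42


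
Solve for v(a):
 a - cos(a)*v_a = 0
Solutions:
 v(a) = C1 + Integral(a/cos(a), a)


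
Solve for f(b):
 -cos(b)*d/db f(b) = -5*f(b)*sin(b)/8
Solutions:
 f(b) = C1/cos(b)^(5/8)


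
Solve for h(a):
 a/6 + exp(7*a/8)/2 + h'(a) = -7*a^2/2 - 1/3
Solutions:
 h(a) = C1 - 7*a^3/6 - a^2/12 - a/3 - 4*exp(7*a/8)/7


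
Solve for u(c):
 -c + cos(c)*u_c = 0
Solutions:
 u(c) = C1 + Integral(c/cos(c), c)


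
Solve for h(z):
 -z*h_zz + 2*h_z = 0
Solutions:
 h(z) = C1 + C2*z^3


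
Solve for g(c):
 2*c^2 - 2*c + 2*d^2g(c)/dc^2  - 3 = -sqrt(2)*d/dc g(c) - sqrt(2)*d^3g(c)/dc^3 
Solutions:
 g(c) = C1 - sqrt(2)*c^3/3 + sqrt(2)*c^2/2 + 2*c^2 - 2*c - sqrt(2)*c/2 + (C2*sin(sqrt(2)*c/2) + C3*cos(sqrt(2)*c/2))*exp(-sqrt(2)*c/2)


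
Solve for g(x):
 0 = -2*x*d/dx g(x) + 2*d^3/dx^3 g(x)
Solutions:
 g(x) = C1 + Integral(C2*airyai(x) + C3*airybi(x), x)


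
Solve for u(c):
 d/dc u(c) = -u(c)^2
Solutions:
 u(c) = 1/(C1 + c)


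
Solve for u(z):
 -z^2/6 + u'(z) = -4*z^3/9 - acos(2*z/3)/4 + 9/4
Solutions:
 u(z) = C1 - z^4/9 + z^3/18 - z*acos(2*z/3)/4 + 9*z/4 + sqrt(9 - 4*z^2)/8


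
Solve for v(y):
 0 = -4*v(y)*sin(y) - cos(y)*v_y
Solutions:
 v(y) = C1*cos(y)^4


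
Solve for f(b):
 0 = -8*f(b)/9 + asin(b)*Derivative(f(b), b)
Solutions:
 f(b) = C1*exp(8*Integral(1/asin(b), b)/9)


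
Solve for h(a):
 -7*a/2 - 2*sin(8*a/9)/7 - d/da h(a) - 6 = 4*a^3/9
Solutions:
 h(a) = C1 - a^4/9 - 7*a^2/4 - 6*a + 9*cos(8*a/9)/28


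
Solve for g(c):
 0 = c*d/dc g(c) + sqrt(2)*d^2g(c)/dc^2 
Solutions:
 g(c) = C1 + C2*erf(2^(1/4)*c/2)


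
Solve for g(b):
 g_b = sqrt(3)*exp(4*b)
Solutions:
 g(b) = C1 + sqrt(3)*exp(4*b)/4


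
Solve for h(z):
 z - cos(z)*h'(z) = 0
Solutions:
 h(z) = C1 + Integral(z/cos(z), z)


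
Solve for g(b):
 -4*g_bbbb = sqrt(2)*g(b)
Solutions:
 g(b) = (C1*sin(2^(1/8)*b/2) + C2*cos(2^(1/8)*b/2))*exp(-2^(1/8)*b/2) + (C3*sin(2^(1/8)*b/2) + C4*cos(2^(1/8)*b/2))*exp(2^(1/8)*b/2)


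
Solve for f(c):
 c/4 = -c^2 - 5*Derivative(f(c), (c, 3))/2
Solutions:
 f(c) = C1 + C2*c + C3*c^2 - c^5/150 - c^4/240


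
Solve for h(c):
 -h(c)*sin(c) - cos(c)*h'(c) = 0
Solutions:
 h(c) = C1*cos(c)


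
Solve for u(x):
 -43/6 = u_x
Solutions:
 u(x) = C1 - 43*x/6


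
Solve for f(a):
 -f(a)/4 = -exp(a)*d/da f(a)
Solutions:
 f(a) = C1*exp(-exp(-a)/4)


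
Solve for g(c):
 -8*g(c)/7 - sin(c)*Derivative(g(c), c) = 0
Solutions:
 g(c) = C1*(cos(c) + 1)^(4/7)/(cos(c) - 1)^(4/7)


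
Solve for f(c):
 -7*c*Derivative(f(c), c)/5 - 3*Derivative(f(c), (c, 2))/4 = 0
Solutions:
 f(c) = C1 + C2*erf(sqrt(210)*c/15)


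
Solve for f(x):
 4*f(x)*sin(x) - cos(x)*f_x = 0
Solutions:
 f(x) = C1/cos(x)^4


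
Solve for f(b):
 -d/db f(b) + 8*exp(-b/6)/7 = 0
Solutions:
 f(b) = C1 - 48*exp(-b/6)/7


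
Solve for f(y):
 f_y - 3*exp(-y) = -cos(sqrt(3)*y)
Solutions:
 f(y) = C1 - sqrt(3)*sin(sqrt(3)*y)/3 - 3*exp(-y)


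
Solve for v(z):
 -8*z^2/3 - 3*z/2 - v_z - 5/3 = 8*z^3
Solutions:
 v(z) = C1 - 2*z^4 - 8*z^3/9 - 3*z^2/4 - 5*z/3


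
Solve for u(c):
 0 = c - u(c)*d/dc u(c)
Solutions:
 u(c) = -sqrt(C1 + c^2)
 u(c) = sqrt(C1 + c^2)


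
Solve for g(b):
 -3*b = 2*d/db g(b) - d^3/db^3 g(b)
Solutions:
 g(b) = C1 + C2*exp(-sqrt(2)*b) + C3*exp(sqrt(2)*b) - 3*b^2/4


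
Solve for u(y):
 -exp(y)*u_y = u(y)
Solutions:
 u(y) = C1*exp(exp(-y))


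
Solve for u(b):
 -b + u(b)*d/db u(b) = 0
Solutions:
 u(b) = -sqrt(C1 + b^2)
 u(b) = sqrt(C1 + b^2)


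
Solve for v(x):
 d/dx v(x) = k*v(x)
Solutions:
 v(x) = C1*exp(k*x)


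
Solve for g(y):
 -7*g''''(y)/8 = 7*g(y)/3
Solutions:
 g(y) = (C1*sin(2^(1/4)*3^(3/4)*y/3) + C2*cos(2^(1/4)*3^(3/4)*y/3))*exp(-2^(1/4)*3^(3/4)*y/3) + (C3*sin(2^(1/4)*3^(3/4)*y/3) + C4*cos(2^(1/4)*3^(3/4)*y/3))*exp(2^(1/4)*3^(3/4)*y/3)


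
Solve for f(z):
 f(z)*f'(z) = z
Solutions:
 f(z) = -sqrt(C1 + z^2)
 f(z) = sqrt(C1 + z^2)


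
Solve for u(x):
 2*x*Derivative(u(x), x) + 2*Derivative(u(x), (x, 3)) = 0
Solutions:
 u(x) = C1 + Integral(C2*airyai(-x) + C3*airybi(-x), x)


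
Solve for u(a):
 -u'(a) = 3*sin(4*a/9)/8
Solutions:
 u(a) = C1 + 27*cos(4*a/9)/32


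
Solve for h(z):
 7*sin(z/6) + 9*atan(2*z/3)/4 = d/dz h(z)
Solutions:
 h(z) = C1 + 9*z*atan(2*z/3)/4 - 27*log(4*z^2 + 9)/16 - 42*cos(z/6)


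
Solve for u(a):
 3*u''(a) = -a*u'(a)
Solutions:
 u(a) = C1 + C2*erf(sqrt(6)*a/6)


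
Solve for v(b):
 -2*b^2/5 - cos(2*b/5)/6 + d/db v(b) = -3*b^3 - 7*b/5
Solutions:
 v(b) = C1 - 3*b^4/4 + 2*b^3/15 - 7*b^2/10 + 5*sin(2*b/5)/12


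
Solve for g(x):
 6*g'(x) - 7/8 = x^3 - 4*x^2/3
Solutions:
 g(x) = C1 + x^4/24 - 2*x^3/27 + 7*x/48


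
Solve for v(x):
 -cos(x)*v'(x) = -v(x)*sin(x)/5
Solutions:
 v(x) = C1/cos(x)^(1/5)


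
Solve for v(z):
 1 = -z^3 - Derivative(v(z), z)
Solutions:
 v(z) = C1 - z^4/4 - z


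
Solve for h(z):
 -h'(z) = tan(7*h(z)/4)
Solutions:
 h(z) = -4*asin(C1*exp(-7*z/4))/7 + 4*pi/7
 h(z) = 4*asin(C1*exp(-7*z/4))/7


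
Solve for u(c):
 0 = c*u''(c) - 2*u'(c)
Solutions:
 u(c) = C1 + C2*c^3


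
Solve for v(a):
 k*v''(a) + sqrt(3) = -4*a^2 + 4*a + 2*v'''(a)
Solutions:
 v(a) = C1 + C2*a + C3*exp(a*k/2) - a^4/(3*k) + 2*a^3*(1 - 4/k)/(3*k) + a^2*(-sqrt(3)/2 + 4/k - 16/k^2)/k


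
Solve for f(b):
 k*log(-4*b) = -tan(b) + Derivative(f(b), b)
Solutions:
 f(b) = C1 + b*k*(log(-b) - 1) + 2*b*k*log(2) - log(cos(b))


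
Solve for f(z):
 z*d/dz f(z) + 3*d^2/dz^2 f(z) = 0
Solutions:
 f(z) = C1 + C2*erf(sqrt(6)*z/6)


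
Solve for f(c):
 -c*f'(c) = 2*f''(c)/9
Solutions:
 f(c) = C1 + C2*erf(3*c/2)


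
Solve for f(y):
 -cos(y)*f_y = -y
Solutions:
 f(y) = C1 + Integral(y/cos(y), y)


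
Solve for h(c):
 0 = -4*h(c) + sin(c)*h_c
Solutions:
 h(c) = C1*(cos(c)^2 - 2*cos(c) + 1)/(cos(c)^2 + 2*cos(c) + 1)


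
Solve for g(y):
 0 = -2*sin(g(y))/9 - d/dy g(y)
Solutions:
 2*y/9 + log(cos(g(y)) - 1)/2 - log(cos(g(y)) + 1)/2 = C1


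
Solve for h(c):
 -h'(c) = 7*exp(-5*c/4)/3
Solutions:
 h(c) = C1 + 28*exp(-5*c/4)/15


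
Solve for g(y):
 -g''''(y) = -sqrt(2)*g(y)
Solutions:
 g(y) = C1*exp(-2^(1/8)*y) + C2*exp(2^(1/8)*y) + C3*sin(2^(1/8)*y) + C4*cos(2^(1/8)*y)


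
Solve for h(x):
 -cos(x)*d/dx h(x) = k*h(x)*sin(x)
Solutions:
 h(x) = C1*exp(k*log(cos(x)))


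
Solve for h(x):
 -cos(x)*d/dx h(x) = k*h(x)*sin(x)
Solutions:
 h(x) = C1*exp(k*log(cos(x)))


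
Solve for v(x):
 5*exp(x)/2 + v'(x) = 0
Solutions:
 v(x) = C1 - 5*exp(x)/2


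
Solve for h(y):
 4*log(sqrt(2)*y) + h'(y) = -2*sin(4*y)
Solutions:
 h(y) = C1 - 4*y*log(y) - 2*y*log(2) + 4*y + cos(4*y)/2


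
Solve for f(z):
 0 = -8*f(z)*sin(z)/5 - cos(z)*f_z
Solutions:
 f(z) = C1*cos(z)^(8/5)


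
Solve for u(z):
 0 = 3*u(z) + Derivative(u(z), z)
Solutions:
 u(z) = C1*exp(-3*z)


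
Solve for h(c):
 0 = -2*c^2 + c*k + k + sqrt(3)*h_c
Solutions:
 h(c) = C1 + 2*sqrt(3)*c^3/9 - sqrt(3)*c^2*k/6 - sqrt(3)*c*k/3


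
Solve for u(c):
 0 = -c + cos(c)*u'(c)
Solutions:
 u(c) = C1 + Integral(c/cos(c), c)


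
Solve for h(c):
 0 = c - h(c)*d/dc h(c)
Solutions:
 h(c) = -sqrt(C1 + c^2)
 h(c) = sqrt(C1 + c^2)


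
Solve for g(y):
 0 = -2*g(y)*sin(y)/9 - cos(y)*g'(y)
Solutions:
 g(y) = C1*cos(y)^(2/9)


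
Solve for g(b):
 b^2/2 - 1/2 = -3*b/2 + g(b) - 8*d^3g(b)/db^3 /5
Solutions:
 g(b) = C3*exp(5^(1/3)*b/2) + b^2/2 + 3*b/2 + (C1*sin(sqrt(3)*5^(1/3)*b/4) + C2*cos(sqrt(3)*5^(1/3)*b/4))*exp(-5^(1/3)*b/4) - 1/2


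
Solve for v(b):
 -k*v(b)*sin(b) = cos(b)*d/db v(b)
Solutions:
 v(b) = C1*exp(k*log(cos(b)))


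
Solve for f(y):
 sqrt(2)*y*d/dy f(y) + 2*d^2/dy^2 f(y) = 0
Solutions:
 f(y) = C1 + C2*erf(2^(1/4)*y/2)


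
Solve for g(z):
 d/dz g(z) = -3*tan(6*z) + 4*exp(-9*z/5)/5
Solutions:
 g(z) = C1 - log(tan(6*z)^2 + 1)/4 - 4*exp(-9*z/5)/9


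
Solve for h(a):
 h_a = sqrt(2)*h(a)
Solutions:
 h(a) = C1*exp(sqrt(2)*a)


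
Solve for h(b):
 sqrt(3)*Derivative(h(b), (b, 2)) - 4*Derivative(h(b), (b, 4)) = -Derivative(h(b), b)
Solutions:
 h(b) = C1 + C2*exp(-b*(3^(5/6)/(sqrt(9 - sqrt(3)) + 3)^(1/3) + 3^(2/3)*(sqrt(9 - sqrt(3)) + 3)^(1/3))/12)*sin(b*(-3^(1/6)*(sqrt(9 - sqrt(3)) + 3)^(1/3) + 3^(1/3)/(sqrt(9 - sqrt(3)) + 3)^(1/3))/4) + C3*exp(-b*(3^(5/6)/(sqrt(9 - sqrt(3)) + 3)^(1/3) + 3^(2/3)*(sqrt(9 - sqrt(3)) + 3)^(1/3))/12)*cos(b*(-3^(1/6)*(sqrt(9 - sqrt(3)) + 3)^(1/3) + 3^(1/3)/(sqrt(9 - sqrt(3)) + 3)^(1/3))/4) + C4*exp(b*(3^(5/6)/(sqrt(9 - sqrt(3)) + 3)^(1/3) + 3^(2/3)*(sqrt(9 - sqrt(3)) + 3)^(1/3))/6)


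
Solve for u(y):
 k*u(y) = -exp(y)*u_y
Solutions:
 u(y) = C1*exp(k*exp(-y))


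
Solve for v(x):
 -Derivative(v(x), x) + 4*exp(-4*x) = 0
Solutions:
 v(x) = C1 - exp(-4*x)


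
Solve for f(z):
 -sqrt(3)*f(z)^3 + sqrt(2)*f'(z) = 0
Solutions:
 f(z) = -sqrt(-1/(C1 + sqrt(6)*z))
 f(z) = sqrt(-1/(C1 + sqrt(6)*z))


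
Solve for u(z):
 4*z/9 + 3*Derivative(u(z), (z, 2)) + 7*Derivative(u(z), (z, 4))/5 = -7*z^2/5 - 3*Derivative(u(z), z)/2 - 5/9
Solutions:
 u(z) = C1 + C2*exp(-70^(1/3)*z*(-(21 + sqrt(1001))^(1/3) + 2*70^(1/3)/(21 + sqrt(1001))^(1/3))/28)*sin(sqrt(3)*70^(1/3)*z*(2*70^(1/3)/(21 + sqrt(1001))^(1/3) + (21 + sqrt(1001))^(1/3))/28) + C3*exp(-70^(1/3)*z*(-(21 + sqrt(1001))^(1/3) + 2*70^(1/3)/(21 + sqrt(1001))^(1/3))/28)*cos(sqrt(3)*70^(1/3)*z*(2*70^(1/3)/(21 + sqrt(1001))^(1/3) + (21 + sqrt(1001))^(1/3))/28) + C4*exp(70^(1/3)*z*(-(21 + sqrt(1001))^(1/3) + 2*70^(1/3)/(21 + sqrt(1001))^(1/3))/14) - 14*z^3/45 + 232*z^2/135 - 326*z/45


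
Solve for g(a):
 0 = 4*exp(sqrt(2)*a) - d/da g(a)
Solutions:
 g(a) = C1 + 2*sqrt(2)*exp(sqrt(2)*a)


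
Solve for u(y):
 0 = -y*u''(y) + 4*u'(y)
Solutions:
 u(y) = C1 + C2*y^5


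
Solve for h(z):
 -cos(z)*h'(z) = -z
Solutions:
 h(z) = C1 + Integral(z/cos(z), z)


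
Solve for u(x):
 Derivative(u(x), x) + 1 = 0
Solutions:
 u(x) = C1 - x


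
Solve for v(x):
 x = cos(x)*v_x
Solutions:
 v(x) = C1 + Integral(x/cos(x), x)


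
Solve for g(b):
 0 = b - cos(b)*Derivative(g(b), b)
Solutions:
 g(b) = C1 + Integral(b/cos(b), b)


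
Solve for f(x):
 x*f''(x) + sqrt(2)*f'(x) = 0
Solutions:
 f(x) = C1 + C2*x^(1 - sqrt(2))


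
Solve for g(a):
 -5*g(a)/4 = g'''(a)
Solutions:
 g(a) = C3*exp(-10^(1/3)*a/2) + (C1*sin(10^(1/3)*sqrt(3)*a/4) + C2*cos(10^(1/3)*sqrt(3)*a/4))*exp(10^(1/3)*a/4)


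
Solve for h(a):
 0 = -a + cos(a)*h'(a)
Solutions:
 h(a) = C1 + Integral(a/cos(a), a)


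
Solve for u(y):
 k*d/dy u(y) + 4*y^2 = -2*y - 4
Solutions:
 u(y) = C1 - 4*y^3/(3*k) - y^2/k - 4*y/k


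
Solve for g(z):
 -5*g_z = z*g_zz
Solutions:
 g(z) = C1 + C2/z^4


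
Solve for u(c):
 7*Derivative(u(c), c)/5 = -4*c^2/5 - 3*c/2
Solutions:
 u(c) = C1 - 4*c^3/21 - 15*c^2/28


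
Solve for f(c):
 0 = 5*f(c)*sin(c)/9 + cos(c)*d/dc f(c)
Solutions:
 f(c) = C1*cos(c)^(5/9)


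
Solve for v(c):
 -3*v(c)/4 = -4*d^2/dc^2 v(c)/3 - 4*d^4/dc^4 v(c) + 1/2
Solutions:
 v(c) = C1*exp(-sqrt(3)*c*sqrt(-2 + sqrt(31))/6) + C2*exp(sqrt(3)*c*sqrt(-2 + sqrt(31))/6) + C3*sin(sqrt(3)*c*sqrt(2 + sqrt(31))/6) + C4*cos(sqrt(3)*c*sqrt(2 + sqrt(31))/6) - 2/3


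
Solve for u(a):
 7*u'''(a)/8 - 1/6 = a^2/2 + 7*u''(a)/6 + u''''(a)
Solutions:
 u(a) = C1 + C2*a - a^4/28 - 3*a^3/28 + 43*a^2/784 + (C3*sin(sqrt(2247)*a/48) + C4*cos(sqrt(2247)*a/48))*exp(7*a/16)


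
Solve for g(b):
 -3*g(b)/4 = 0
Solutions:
 g(b) = 0


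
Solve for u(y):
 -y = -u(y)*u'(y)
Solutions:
 u(y) = -sqrt(C1 + y^2)
 u(y) = sqrt(C1 + y^2)


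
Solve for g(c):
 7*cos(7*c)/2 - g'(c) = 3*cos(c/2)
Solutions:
 g(c) = C1 - 6*sin(c/2) + sin(7*c)/2


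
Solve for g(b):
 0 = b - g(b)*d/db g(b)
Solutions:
 g(b) = -sqrt(C1 + b^2)
 g(b) = sqrt(C1 + b^2)


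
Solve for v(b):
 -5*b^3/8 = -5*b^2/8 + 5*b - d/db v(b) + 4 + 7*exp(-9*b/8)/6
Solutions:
 v(b) = C1 + 5*b^4/32 - 5*b^3/24 + 5*b^2/2 + 4*b - 28*exp(-9*b/8)/27


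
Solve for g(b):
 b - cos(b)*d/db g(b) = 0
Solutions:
 g(b) = C1 + Integral(b/cos(b), b)


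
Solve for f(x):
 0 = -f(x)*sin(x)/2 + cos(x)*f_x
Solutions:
 f(x) = C1/sqrt(cos(x))


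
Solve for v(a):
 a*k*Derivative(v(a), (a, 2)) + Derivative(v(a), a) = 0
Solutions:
 v(a) = C1 + a^(((re(k) - 1)*re(k) + im(k)^2)/(re(k)^2 + im(k)^2))*(C2*sin(log(a)*Abs(im(k))/(re(k)^2 + im(k)^2)) + C3*cos(log(a)*im(k)/(re(k)^2 + im(k)^2)))


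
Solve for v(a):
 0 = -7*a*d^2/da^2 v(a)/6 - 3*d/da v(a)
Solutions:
 v(a) = C1 + C2/a^(11/7)


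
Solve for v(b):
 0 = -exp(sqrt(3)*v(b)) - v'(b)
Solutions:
 v(b) = sqrt(3)*(2*log(1/(C1 + b)) - log(3))/6


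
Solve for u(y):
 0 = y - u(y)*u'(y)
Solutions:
 u(y) = -sqrt(C1 + y^2)
 u(y) = sqrt(C1 + y^2)


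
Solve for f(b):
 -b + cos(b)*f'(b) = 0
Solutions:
 f(b) = C1 + Integral(b/cos(b), b)


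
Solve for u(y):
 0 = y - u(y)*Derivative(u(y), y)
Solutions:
 u(y) = -sqrt(C1 + y^2)
 u(y) = sqrt(C1 + y^2)


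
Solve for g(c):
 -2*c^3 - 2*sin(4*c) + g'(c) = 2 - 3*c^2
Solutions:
 g(c) = C1 + c^4/2 - c^3 + 2*c - cos(4*c)/2


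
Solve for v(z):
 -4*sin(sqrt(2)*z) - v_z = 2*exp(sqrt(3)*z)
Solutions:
 v(z) = C1 - 2*sqrt(3)*exp(sqrt(3)*z)/3 + 2*sqrt(2)*cos(sqrt(2)*z)


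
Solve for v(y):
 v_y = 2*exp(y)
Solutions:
 v(y) = C1 + 2*exp(y)


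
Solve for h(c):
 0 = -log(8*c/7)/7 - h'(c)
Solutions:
 h(c) = C1 - c*log(c)/7 - 3*c*log(2)/7 + c/7 + c*log(7)/7


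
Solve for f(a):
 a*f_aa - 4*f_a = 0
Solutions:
 f(a) = C1 + C2*a^5


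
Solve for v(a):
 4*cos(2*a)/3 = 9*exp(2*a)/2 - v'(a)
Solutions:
 v(a) = C1 + 9*exp(2*a)/4 - 2*sin(2*a)/3


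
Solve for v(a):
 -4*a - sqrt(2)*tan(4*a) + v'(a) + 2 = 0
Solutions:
 v(a) = C1 + 2*a^2 - 2*a - sqrt(2)*log(cos(4*a))/4


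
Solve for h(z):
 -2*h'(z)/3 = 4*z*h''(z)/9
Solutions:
 h(z) = C1 + C2/sqrt(z)


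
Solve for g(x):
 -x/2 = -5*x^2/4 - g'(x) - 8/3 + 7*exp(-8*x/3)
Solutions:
 g(x) = C1 - 5*x^3/12 + x^2/4 - 8*x/3 - 21*exp(-8*x/3)/8


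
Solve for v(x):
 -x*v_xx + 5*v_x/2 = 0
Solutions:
 v(x) = C1 + C2*x^(7/2)


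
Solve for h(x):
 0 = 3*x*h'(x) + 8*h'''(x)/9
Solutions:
 h(x) = C1 + Integral(C2*airyai(-3*x/2) + C3*airybi(-3*x/2), x)


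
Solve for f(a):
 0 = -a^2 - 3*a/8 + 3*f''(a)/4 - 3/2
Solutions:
 f(a) = C1 + C2*a + a^4/9 + a^3/12 + a^2


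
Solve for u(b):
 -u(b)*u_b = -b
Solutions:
 u(b) = -sqrt(C1 + b^2)
 u(b) = sqrt(C1 + b^2)


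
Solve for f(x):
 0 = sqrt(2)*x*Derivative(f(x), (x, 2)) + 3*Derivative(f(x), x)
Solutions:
 f(x) = C1 + C2*x^(1 - 3*sqrt(2)/2)


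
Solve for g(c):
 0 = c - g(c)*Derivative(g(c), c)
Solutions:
 g(c) = -sqrt(C1 + c^2)
 g(c) = sqrt(C1 + c^2)


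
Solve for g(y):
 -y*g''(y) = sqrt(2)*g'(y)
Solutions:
 g(y) = C1 + C2*y^(1 - sqrt(2))


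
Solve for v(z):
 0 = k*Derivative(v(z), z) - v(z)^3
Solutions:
 v(z) = -sqrt(2)*sqrt(-k/(C1*k + z))/2
 v(z) = sqrt(2)*sqrt(-k/(C1*k + z))/2


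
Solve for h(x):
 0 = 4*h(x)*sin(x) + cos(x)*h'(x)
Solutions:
 h(x) = C1*cos(x)^4


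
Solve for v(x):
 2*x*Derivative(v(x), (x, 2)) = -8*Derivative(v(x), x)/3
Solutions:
 v(x) = C1 + C2/x^(1/3)


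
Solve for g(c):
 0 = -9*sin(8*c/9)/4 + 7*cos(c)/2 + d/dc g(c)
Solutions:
 g(c) = C1 - 7*sin(c)/2 - 81*cos(8*c/9)/32


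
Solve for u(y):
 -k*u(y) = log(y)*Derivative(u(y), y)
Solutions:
 u(y) = C1*exp(-k*li(y))


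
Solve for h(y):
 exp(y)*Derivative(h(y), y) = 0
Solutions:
 h(y) = C1


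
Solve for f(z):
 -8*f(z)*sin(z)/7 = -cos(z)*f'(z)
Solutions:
 f(z) = C1/cos(z)^(8/7)


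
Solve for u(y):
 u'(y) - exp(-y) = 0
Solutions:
 u(y) = C1 - exp(-y)


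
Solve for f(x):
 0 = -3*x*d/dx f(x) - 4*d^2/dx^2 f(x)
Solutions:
 f(x) = C1 + C2*erf(sqrt(6)*x/4)


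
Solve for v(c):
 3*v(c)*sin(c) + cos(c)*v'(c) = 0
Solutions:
 v(c) = C1*cos(c)^3


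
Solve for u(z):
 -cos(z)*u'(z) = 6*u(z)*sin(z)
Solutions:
 u(z) = C1*cos(z)^6


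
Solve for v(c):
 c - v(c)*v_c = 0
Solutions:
 v(c) = -sqrt(C1 + c^2)
 v(c) = sqrt(C1 + c^2)


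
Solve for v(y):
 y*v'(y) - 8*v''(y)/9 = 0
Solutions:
 v(y) = C1 + C2*erfi(3*y/4)


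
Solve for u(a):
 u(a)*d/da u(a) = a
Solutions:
 u(a) = -sqrt(C1 + a^2)
 u(a) = sqrt(C1 + a^2)


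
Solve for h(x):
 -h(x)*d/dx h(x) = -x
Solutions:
 h(x) = -sqrt(C1 + x^2)
 h(x) = sqrt(C1 + x^2)


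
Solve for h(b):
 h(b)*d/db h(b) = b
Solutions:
 h(b) = -sqrt(C1 + b^2)
 h(b) = sqrt(C1 + b^2)


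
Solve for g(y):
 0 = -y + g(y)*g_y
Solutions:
 g(y) = -sqrt(C1 + y^2)
 g(y) = sqrt(C1 + y^2)


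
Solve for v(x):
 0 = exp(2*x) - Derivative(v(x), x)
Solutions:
 v(x) = C1 + exp(2*x)/2


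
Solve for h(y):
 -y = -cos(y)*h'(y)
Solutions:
 h(y) = C1 + Integral(y/cos(y), y)


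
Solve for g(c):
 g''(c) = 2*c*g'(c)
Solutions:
 g(c) = C1 + C2*erfi(c)


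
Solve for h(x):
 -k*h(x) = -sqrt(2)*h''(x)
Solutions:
 h(x) = C1*exp(-2^(3/4)*sqrt(k)*x/2) + C2*exp(2^(3/4)*sqrt(k)*x/2)


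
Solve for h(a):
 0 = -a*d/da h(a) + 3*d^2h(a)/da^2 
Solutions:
 h(a) = C1 + C2*erfi(sqrt(6)*a/6)


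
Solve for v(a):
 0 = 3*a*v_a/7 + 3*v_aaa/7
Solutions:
 v(a) = C1 + Integral(C2*airyai(-a) + C3*airybi(-a), a)


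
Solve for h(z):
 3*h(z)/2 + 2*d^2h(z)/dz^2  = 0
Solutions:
 h(z) = C1*sin(sqrt(3)*z/2) + C2*cos(sqrt(3)*z/2)


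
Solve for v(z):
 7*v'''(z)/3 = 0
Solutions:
 v(z) = C1 + C2*z + C3*z^2


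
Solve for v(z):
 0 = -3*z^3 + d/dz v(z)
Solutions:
 v(z) = C1 + 3*z^4/4


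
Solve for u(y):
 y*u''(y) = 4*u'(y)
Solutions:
 u(y) = C1 + C2*y^5


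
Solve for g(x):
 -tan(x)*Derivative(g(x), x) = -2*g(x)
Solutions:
 g(x) = C1*sin(x)^2


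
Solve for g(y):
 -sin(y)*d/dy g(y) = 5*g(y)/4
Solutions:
 g(y) = C1*(cos(y) + 1)^(5/8)/(cos(y) - 1)^(5/8)


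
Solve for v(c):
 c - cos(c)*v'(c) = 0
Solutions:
 v(c) = C1 + Integral(c/cos(c), c)


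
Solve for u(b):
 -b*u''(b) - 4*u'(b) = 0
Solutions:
 u(b) = C1 + C2/b^3


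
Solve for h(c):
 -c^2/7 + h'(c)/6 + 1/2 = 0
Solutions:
 h(c) = C1 + 2*c^3/7 - 3*c


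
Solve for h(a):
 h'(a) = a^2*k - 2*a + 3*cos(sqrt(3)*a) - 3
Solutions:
 h(a) = C1 + a^3*k/3 - a^2 - 3*a + sqrt(3)*sin(sqrt(3)*a)


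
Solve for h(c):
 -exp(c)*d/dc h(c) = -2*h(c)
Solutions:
 h(c) = C1*exp(-2*exp(-c))


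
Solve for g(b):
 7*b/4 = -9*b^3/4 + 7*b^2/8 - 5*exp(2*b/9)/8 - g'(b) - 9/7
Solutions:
 g(b) = C1 - 9*b^4/16 + 7*b^3/24 - 7*b^2/8 - 9*b/7 - 45*exp(2*b/9)/16


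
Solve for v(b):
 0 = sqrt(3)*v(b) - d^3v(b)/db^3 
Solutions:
 v(b) = C3*exp(3^(1/6)*b) + (C1*sin(3^(2/3)*b/2) + C2*cos(3^(2/3)*b/2))*exp(-3^(1/6)*b/2)


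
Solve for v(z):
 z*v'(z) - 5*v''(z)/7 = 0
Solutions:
 v(z) = C1 + C2*erfi(sqrt(70)*z/10)


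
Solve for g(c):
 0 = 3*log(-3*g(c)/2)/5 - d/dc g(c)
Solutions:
 -5*Integral(1/(log(-_y) - log(2) + log(3)), (_y, g(c)))/3 = C1 - c


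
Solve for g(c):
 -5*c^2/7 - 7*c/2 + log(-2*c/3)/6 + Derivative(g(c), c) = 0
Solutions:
 g(c) = C1 + 5*c^3/21 + 7*c^2/4 - c*log(-c)/6 + c*(-log(2) + 1 + log(3))/6


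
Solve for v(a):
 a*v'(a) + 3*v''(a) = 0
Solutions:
 v(a) = C1 + C2*erf(sqrt(6)*a/6)


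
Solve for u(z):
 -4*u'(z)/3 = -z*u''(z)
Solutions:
 u(z) = C1 + C2*z^(7/3)


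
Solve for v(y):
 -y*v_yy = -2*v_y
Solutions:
 v(y) = C1 + C2*y^3


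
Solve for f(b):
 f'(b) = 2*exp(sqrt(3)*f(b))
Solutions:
 f(b) = sqrt(3)*(2*log(-1/(C1 + 2*b)) - log(3))/6


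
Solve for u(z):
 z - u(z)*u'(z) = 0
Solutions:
 u(z) = -sqrt(C1 + z^2)
 u(z) = sqrt(C1 + z^2)


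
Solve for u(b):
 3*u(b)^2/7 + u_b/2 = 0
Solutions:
 u(b) = 7/(C1 + 6*b)


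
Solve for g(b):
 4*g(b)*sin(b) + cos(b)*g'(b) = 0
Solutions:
 g(b) = C1*cos(b)^4


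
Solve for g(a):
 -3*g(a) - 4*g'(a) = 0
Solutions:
 g(a) = C1*exp(-3*a/4)


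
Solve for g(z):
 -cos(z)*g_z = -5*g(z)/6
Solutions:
 g(z) = C1*(sin(z) + 1)^(5/12)/(sin(z) - 1)^(5/12)
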